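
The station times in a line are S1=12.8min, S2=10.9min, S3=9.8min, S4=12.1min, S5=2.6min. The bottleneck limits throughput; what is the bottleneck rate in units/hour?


Bottleneck = longest station time
Station times: [12.8, 10.9, 9.8, 12.1, 2.6]
Max = 12.8 min
Rate = 60 / 12.8
= 4.69 units/hour (bottleneck: 12.8min)


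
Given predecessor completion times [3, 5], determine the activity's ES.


ES = max of all predecessor completion times
Predecessors: [3, 5]
ES = max(3, 5)
= 5


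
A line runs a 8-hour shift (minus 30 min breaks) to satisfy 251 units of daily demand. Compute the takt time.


Available = 8×60 - 30 = 450 min
Takt time = 450 / 251
= 1.79 min/unit


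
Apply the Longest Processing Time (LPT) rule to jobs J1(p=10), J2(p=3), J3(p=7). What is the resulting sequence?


LPT: sort by longest processing time first
  J1: p=10
  J3: p=7
  J2: p=3
Order: J1 → J3 → J2


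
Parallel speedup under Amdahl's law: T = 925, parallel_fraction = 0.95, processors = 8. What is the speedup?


Amdahl's law: T_p = T × ((1-p) + p/N)
= 925 × ((1-0.95) + 0.95/8)
= 925 × (0.05 + 0.1187)
= 925 × 0.1688
= 156.09
Speedup = 925/156.09
= 5.93×


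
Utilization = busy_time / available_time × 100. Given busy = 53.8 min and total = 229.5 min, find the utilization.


Utilization = busy / total × 100
= 53.8 / 229.5 × 100
= 23.4%


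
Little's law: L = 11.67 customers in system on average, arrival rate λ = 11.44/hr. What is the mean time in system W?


Little's law: L = λW → W = L / λ
= 11.67 / 11.44
= 1.02 hours


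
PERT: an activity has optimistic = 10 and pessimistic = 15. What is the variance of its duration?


σ² = ((p - o) / 6)² = (p - o)² / 36
= (15 - 10)² / 36
= 5² / 36
= 25 / 36
= 0.6944


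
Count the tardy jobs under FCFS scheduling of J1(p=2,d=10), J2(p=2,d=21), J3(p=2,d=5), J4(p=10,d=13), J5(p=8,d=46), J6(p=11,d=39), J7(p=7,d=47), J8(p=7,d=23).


Completion vs due date:
  J1: C=2, d=10 → on time
  J2: C=4, d=21 → on time
  J3: C=6, d=5 → TARDY
  J4: C=16, d=13 → TARDY
  J5: C=24, d=46 → on time
  J6: C=35, d=39 → on time
  J7: C=42, d=47 → on time
  J8: C=49, d=23 → TARDY
Tardy jobs: J3, J4, J8
Count = 3


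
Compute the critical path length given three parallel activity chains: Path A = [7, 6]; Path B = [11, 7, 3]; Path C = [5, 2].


Path A: 7 + 6 = 13
Path B: 11 + 7 + 3 = 21
Path C: 5 + 2 = 7
Critical path = longest = max(13, 21, 7)
= 21 (Path B)


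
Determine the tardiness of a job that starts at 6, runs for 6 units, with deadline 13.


Completion = start + processing = 6 + 6 = 12
Tardiness = max(0, C - d) = max(0, 12 - 13)
= max(0, -1)
= 0


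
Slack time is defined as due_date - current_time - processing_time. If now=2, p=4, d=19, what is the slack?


Slack = due - current_time - processing
= 19 - 2 - 4
= 13


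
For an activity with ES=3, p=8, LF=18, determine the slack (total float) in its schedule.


EF = ES + duration = 3 + 8 = 11
LS = LF - duration = 18 - 8 = 10
Total Float = LF - EF = 18 - 11
(or LS - ES = 10 - 3)
= 7


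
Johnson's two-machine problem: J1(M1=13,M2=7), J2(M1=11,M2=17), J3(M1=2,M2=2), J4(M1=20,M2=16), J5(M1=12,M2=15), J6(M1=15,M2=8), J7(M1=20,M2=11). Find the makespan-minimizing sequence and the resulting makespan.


Johnson's rule:
Group 1 (M1≤M2, sort by M1): ['J3', 'J2', 'J5']
Group 2 (M1>M2, sort desc M2): ['J4', 'J7', 'J6', 'J1']
Sequence: J3 → J2 → J5 → J4 → J7 → J6 → J1
Makespan calculation:
  J3: M1 done=2, M2 done=4
  J2: M1 done=13, M2 done=30
  J5: M1 done=25, M2 done=45
  J4: M1 done=45, M2 done=61
  J7: M1 done=65, M2 done=76
  J6: M1 done=80, M2 done=88
  J1: M1 done=93, M2 done=100
= Sequence: J3 → J2 → J5 → J4 → J7 → J6 → J1, Makespan: 100


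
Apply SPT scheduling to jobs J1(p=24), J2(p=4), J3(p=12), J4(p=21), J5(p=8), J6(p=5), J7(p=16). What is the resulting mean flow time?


SPT order: J2 → J6 → J5 → J3 → J7 → J4 → J1
Completion times:
  J2: C=4
  J6: C=9
  J5: C=17
  J3: C=29
  J7: C=45
  J4: C=66
  J1: C=90
Sum = 260, n = 7
Mean flow = 260/7
= 37.14


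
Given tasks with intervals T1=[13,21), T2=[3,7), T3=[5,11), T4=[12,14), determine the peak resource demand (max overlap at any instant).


Check each time point for overlaps:
  t=5: 2 tasks active (T2, T3)
Max concurrent = 2


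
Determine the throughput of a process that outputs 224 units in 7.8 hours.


Throughput = units / time
= 224 / 7.8
= 28.7 units/hour


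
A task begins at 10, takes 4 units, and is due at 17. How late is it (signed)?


Completion = 10 + 4 = 14
Lateness = C - d = 14 - 17
= -3


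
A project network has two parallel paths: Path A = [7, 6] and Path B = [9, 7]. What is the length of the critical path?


Path A: 7 + 6 = 13
Path B: 9 + 7 = 16
Critical path = longest = max(13, 16)
= 16 (Path B)


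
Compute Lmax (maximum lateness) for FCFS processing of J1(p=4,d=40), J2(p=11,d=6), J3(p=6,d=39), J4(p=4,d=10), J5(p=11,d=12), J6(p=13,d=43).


Lateness per job (L = C - d):
  J1: C=4, d=40, L=-36
  J2: C=15, d=6, L=9
  J3: C=21, d=39, L=-18
  J4: C=25, d=10, L=15
  J5: C=36, d=12, L=24
  J6: C=49, d=43, L=6
Lmax = max(-36, 9, -18, 15, 24, 6)
= 24


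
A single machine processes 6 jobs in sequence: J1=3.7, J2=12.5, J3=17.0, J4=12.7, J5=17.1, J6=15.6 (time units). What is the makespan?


Sequential makespan: sum all processing times
= 3.7 + 12.5 + 17.0 + 12.7 + 17.1 + 15.6
= 78.6 time units


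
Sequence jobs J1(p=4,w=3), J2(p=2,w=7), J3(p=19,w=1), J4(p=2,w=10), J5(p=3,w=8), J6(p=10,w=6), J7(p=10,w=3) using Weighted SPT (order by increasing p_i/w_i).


WSPT (Smith's rule): sort by p/w ascending
  J4: p/w = 2/10 = 0.200
  J2: p/w = 2/7 = 0.286
  J5: p/w = 3/8 = 0.375
  J1: p/w = 4/3 = 1.333
  J6: p/w = 10/6 = 1.667
  J7: p/w = 10/3 = 3.333
  J3: p/w = 19/1 = 19.000
Order: J4 → J2 → J5 → J1 → J6 → J7 → J3


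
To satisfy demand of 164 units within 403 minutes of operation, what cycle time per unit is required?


Cycle time = available time / demand
= 403 / 164
= 2.46 min/unit


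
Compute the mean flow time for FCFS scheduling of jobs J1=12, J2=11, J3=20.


Completion times:
  J1: completes at 12
  J2: completes at 23
  J3: completes at 43
Sum = 78
Average = 78/3
= 26.00


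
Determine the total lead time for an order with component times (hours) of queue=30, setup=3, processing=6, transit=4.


Lead time = queue + setup + processing + transit
= 30 + 3 + 6 + 4
= 43 hours


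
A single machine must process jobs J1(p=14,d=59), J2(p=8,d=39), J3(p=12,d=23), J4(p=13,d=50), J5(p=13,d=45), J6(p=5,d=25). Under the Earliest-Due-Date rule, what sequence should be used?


EDD: sort by earliest due date
  J3: d=23, p=12
  J6: d=25, p=5
  J2: d=39, p=8
  J5: d=45, p=13
  J4: d=50, p=13
  J1: d=59, p=14
Order: J3 → J6 → J2 → J5 → J4 → J1


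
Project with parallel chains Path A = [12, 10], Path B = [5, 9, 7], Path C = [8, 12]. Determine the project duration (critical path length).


Path A: 12 + 10 = 22
Path B: 5 + 9 + 7 = 21
Path C: 8 + 12 = 20
Critical path = longest = max(22, 21, 20)
= 22 (Path A)


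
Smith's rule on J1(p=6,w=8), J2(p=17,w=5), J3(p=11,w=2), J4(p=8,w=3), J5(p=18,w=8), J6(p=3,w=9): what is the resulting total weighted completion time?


WSPT order (by p/w): J6 → J1 → J5 → J4 → J2 → J3
  J6: C=3, w·C=9×3=27
  J1: C=9, w·C=8×9=72
  J5: C=27, w·C=8×27=216
  J4: C=35, w·C=3×35=105
  J2: C=52, w·C=5×52=260
  J3: C=63, w·C=2×63=126
Σ w·C = 806
= 806


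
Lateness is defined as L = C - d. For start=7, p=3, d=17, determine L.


Completion = 7 + 3 = 10
Lateness = C - d = 10 - 17
= -7


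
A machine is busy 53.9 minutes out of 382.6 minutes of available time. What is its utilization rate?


Utilization = busy / total × 100
= 53.9 / 382.6 × 100
= 14.1%


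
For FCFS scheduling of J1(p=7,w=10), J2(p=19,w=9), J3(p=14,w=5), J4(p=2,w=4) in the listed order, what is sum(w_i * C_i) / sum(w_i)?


Completion times:
  J1: C=7, w×C=10×7=70
  J2: C=26, w×C=9×26=234
  J3: C=40, w×C=5×40=200
  J4: C=42, w×C=4×42=168
Sum w×C = 672
Sum w = 28
Weighted avg = 672/28
= 24.00


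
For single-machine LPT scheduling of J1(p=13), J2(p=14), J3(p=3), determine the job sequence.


LPT: sort by longest processing time first
  J2: p=14
  J1: p=13
  J3: p=3
Order: J2 → J1 → J3


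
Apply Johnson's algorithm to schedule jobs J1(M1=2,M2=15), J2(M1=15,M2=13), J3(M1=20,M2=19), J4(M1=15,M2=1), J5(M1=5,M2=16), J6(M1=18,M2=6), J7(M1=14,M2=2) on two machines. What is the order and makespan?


Johnson's rule:
Group 1 (M1≤M2, sort by M1): ['J1', 'J5']
Group 2 (M1>M2, sort desc M2): ['J3', 'J2', 'J6', 'J7', 'J4']
Sequence: J1 → J5 → J3 → J2 → J6 → J7 → J4
Makespan calculation:
  J1: M1 done=2, M2 done=17
  J5: M1 done=7, M2 done=33
  J3: M1 done=27, M2 done=52
  J2: M1 done=42, M2 done=65
  J6: M1 done=60, M2 done=71
  J7: M1 done=74, M2 done=76
  J4: M1 done=89, M2 done=90
= Sequence: J1 → J5 → J3 → J2 → J6 → J7 → J4, Makespan: 90


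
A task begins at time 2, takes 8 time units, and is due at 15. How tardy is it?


Completion = start + processing = 2 + 8 = 10
Tardiness = max(0, C - d) = max(0, 10 - 15)
= max(0, -5)
= 0


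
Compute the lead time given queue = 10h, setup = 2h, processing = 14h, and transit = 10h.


Lead time = queue + setup + processing + transit
= 10 + 2 + 14 + 10
= 36 hours


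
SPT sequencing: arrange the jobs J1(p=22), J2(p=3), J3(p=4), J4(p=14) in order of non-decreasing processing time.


SPT: sort by shortest processing time
  J2: p=3
  J3: p=4
  J4: p=14
  J1: p=22
Order: J2 → J3 → J4 → J1


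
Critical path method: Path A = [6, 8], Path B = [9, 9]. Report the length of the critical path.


Path A: 6 + 8 = 14
Path B: 9 + 9 = 18
Critical path = longest = max(14, 18)
= 18 (Path B)


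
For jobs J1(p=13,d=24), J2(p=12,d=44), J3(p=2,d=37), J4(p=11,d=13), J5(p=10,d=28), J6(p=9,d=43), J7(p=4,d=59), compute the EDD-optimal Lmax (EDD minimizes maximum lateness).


EDD order: J4 → J1 → J5 → J3 → J6 → J2 → J7
Completion and lateness:
  J4: C=11, d=13, L=11-13=-2
  J1: C=24, d=24, L=24-24=0
  J5: C=34, d=28, L=34-28=6
  J3: C=36, d=37, L=36-37=-1
  J6: C=45, d=43, L=45-43=2
  J2: C=57, d=44, L=57-44=13
  J7: C=61, d=59, L=61-59=2
Lmax = max(-2, 0, 6, -1, 2, 13, 2)
= 13


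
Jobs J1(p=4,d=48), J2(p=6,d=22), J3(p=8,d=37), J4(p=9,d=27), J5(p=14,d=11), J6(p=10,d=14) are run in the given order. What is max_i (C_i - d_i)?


Lateness per job (L = C - d):
  J1: C=4, d=48, L=-44
  J2: C=10, d=22, L=-12
  J3: C=18, d=37, L=-19
  J4: C=27, d=27, L=0
  J5: C=41, d=11, L=30
  J6: C=51, d=14, L=37
Lmax = max(-44, -12, -19, 0, 30, 37)
= 37


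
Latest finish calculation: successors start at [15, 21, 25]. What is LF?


LF = min of all successor start times
Successors start at: [15, 21, 25]
LF = min(15, 21, 25)
= 15


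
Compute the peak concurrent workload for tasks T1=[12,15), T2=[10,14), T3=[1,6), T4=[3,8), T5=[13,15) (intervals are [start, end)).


Check each time point for overlaps:
  t=13: 3 tasks active (T1, T2, T5)
Max concurrent = 3


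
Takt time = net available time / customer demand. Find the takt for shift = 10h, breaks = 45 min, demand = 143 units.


Available = 10×60 - 45 = 555 min
Takt time = 555 / 143
= 3.88 min/unit


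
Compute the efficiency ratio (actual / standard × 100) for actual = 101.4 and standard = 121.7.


Efficiency = (actual / standard) × 100
= (101.4 / 121.7) × 100
= 83.3%


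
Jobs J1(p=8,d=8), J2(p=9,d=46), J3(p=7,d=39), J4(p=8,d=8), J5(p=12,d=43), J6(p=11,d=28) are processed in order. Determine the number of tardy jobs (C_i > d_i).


Completion vs due date:
  J1: C=8, d=8 → on time
  J2: C=17, d=46 → on time
  J3: C=24, d=39 → on time
  J4: C=32, d=8 → TARDY
  J5: C=44, d=43 → TARDY
  J6: C=55, d=28 → TARDY
Tardy jobs: J4, J5, J6
Count = 3


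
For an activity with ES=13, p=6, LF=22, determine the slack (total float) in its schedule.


EF = ES + duration = 13 + 6 = 19
LS = LF - duration = 22 - 6 = 16
Total Float = LF - EF = 22 - 19
(or LS - ES = 16 - 13)
= 3


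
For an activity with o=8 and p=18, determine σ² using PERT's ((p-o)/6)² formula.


σ² = ((p - o) / 6)² = (p - o)² / 36
= (18 - 8)² / 36
= 10² / 36
= 100 / 36
= 2.7778


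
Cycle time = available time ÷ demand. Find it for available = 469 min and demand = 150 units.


Cycle time = available time / demand
= 469 / 150
= 3.13 min/unit


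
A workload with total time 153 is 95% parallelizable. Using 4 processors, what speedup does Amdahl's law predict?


Amdahl's law: T_p = T × ((1-p) + p/N)
= 153 × ((1-0.95) + 0.95/4)
= 153 × (0.05 + 0.2375)
= 153 × 0.2875
= 43.99
Speedup = 153/43.99
= 3.48×


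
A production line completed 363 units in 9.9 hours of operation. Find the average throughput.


Throughput = units / time
= 363 / 9.9
= 36.7 units/hour


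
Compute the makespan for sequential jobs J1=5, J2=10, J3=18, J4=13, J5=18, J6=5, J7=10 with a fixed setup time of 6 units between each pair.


Makespan = Σ processing + (n-1) × setup
= (5 + 10 + 18 + 13 + 18 + 5 + 10) + (7-1)×6
= 79 + 36
= 115 time units


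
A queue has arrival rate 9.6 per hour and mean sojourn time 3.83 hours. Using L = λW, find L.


Little's law: L = λ × W
= 9.6 × 3.83
= 36.77


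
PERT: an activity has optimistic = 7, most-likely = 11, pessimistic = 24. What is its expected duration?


te = (o + 4m + p) / 6
= (7 + 4×11 + 24) / 6
= (7 + 44 + 24) / 6
= 75 / 6
= 12.50


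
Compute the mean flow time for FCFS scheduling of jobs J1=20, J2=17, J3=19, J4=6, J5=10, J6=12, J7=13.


Completion times:
  J1: completes at 20
  J2: completes at 37
  J3: completes at 56
  J4: completes at 62
  J5: completes at 72
  J6: completes at 84
  J7: completes at 97
Sum = 428
Average = 428/7
= 61.14


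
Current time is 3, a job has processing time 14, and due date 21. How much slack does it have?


Slack = due - current_time - processing
= 21 - 3 - 14
= 4


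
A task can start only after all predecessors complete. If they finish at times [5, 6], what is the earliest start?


ES = max of all predecessor completion times
Predecessors: [5, 6]
ES = max(5, 6)
= 6


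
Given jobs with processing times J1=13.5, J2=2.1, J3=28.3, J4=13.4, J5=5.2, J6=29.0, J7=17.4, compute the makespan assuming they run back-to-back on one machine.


Sequential makespan: sum all processing times
= 13.5 + 2.1 + 28.3 + 13.4 + 5.2 + 29.0 + 17.4
= 108.9 time units


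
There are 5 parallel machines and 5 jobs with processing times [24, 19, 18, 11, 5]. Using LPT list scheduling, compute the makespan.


Jobs (LPT sorted): [24, 19, 18, 11, 5]
Machines: 5
  J=24 → Machine 1 (load: 0+24=24)
  J=19 → Machine 2 (load: 0+19=19)
  J=18 → Machine 3 (load: 0+18=18)
  J=11 → Machine 4 (load: 0+11=11)
  J=5 → Machine 5 (load: 0+5=5)
Machine loads: [24, 19, 18, 11, 5]
Makespan = max = 24 time units


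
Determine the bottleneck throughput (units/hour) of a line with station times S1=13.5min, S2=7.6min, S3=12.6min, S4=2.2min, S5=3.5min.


Bottleneck = longest station time
Station times: [13.5, 7.6, 12.6, 2.2, 3.5]
Max = 13.5 min
Rate = 60 / 13.5
= 4.44 units/hour (bottleneck: 13.5min)


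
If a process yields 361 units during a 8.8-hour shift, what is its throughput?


Throughput = units / time
= 361 / 8.8
= 41.0 units/hour


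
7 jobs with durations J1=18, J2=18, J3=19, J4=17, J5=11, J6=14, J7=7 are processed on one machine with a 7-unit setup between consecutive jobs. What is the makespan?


Makespan = Σ processing + (n-1) × setup
= (18 + 18 + 19 + 17 + 11 + 14 + 7) + (7-1)×7
= 104 + 42
= 146 time units


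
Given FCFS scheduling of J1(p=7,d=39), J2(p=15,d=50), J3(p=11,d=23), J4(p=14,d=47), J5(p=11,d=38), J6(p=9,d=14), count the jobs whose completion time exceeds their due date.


Completion vs due date:
  J1: C=7, d=39 → on time
  J2: C=22, d=50 → on time
  J3: C=33, d=23 → TARDY
  J4: C=47, d=47 → on time
  J5: C=58, d=38 → TARDY
  J6: C=67, d=14 → TARDY
Tardy jobs: J3, J5, J6
Count = 3


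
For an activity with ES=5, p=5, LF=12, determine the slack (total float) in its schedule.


EF = ES + duration = 5 + 5 = 10
LS = LF - duration = 12 - 5 = 7
Total Float = LF - EF = 12 - 10
(or LS - ES = 7 - 5)
= 2


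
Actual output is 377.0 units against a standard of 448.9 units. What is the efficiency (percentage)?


Efficiency = (actual / standard) × 100
= (377.0 / 448.9) × 100
= 84.0%


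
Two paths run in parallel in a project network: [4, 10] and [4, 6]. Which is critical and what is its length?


Path A: 4 + 10 = 14
Path B: 4 + 6 = 10
Critical path = longest = max(14, 10)
= 14 (Path A)


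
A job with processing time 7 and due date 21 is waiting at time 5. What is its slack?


Slack = due - current_time - processing
= 21 - 5 - 7
= 9


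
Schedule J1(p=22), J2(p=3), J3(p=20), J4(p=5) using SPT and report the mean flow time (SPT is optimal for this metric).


SPT order: J2 → J4 → J3 → J1
Completion times:
  J2: C=3
  J4: C=8
  J3: C=28
  J1: C=50
Sum = 89, n = 4
Mean flow = 89/4
= 22.25


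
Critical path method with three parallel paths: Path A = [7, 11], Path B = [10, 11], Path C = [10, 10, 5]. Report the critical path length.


Path A: 7 + 11 = 18
Path B: 10 + 11 = 21
Path C: 10 + 10 + 5 = 25
Critical path = longest = max(18, 21, 25)
= 25 (Path C)


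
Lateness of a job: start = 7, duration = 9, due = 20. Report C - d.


Completion = 7 + 9 = 16
Lateness = C - d = 16 - 20
= -4


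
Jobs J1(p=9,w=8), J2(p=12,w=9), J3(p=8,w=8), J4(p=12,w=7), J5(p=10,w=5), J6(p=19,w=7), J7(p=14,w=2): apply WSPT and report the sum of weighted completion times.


WSPT order (by p/w): J3 → J1 → J2 → J4 → J5 → J6 → J7
  J3: C=8, w·C=8×8=64
  J1: C=17, w·C=8×17=136
  J2: C=29, w·C=9×29=261
  J4: C=41, w·C=7×41=287
  J5: C=51, w·C=5×51=255
  J6: C=70, w·C=7×70=490
  J7: C=84, w·C=2×84=168
Σ w·C = 1661
= 1661


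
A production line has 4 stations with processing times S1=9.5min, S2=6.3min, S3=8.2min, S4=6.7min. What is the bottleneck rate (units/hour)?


Bottleneck = longest station time
Station times: [9.5, 6.3, 8.2, 6.7]
Max = 9.5 min
Rate = 60 / 9.5
= 6.32 units/hour (bottleneck: 9.5min)


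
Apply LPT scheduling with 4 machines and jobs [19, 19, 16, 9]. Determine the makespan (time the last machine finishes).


Jobs (LPT sorted): [19, 19, 16, 9]
Machines: 4
  J=19 → Machine 1 (load: 0+19=19)
  J=19 → Machine 2 (load: 0+19=19)
  J=16 → Machine 3 (load: 0+16=16)
  J=9 → Machine 4 (load: 0+9=9)
Machine loads: [19, 19, 16, 9]
Makespan = max = 19 time units


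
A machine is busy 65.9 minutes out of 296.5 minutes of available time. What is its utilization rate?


Utilization = busy / total × 100
= 65.9 / 296.5 × 100
= 22.2%


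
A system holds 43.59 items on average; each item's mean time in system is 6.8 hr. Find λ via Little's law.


Little's law: L = λW → λ = L / W
= 43.59 / 6.8
= 6.41 per hour


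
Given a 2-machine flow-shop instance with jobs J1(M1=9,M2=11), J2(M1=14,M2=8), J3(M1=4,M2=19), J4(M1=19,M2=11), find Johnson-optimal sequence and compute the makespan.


Johnson's rule:
Group 1 (M1≤M2, sort by M1): ['J3', 'J1']
Group 2 (M1>M2, sort desc M2): ['J4', 'J2']
Sequence: J3 → J1 → J4 → J2
Makespan calculation:
  J3: M1 done=4, M2 done=23
  J1: M1 done=13, M2 done=34
  J4: M1 done=32, M2 done=45
  J2: M1 done=46, M2 done=54
= Sequence: J3 → J1 → J4 → J2, Makespan: 54


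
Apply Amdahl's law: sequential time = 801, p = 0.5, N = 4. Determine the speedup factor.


Amdahl's law: T_p = T × ((1-p) + p/N)
= 801 × ((1-0.5) + 0.5/4)
= 801 × (0.50 + 0.1250)
= 801 × 0.6250
= 500.62
Speedup = 801/500.62
= 1.60×


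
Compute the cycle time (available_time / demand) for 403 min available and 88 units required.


Cycle time = available time / demand
= 403 / 88
= 4.58 min/unit


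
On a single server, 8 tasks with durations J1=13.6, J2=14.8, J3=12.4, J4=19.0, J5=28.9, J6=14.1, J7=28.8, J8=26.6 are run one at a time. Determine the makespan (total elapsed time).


Sequential makespan: sum all processing times
= 13.6 + 14.8 + 12.4 + 19.0 + 28.9 + 14.1 + 28.8 + 26.6
= 158.2 time units


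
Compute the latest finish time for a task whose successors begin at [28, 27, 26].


LF = min of all successor start times
Successors start at: [28, 27, 26]
LF = min(28, 27, 26)
= 26


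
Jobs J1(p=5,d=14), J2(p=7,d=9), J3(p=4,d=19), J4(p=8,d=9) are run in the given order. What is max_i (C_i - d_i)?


Lateness per job (L = C - d):
  J1: C=5, d=14, L=-9
  J2: C=12, d=9, L=3
  J3: C=16, d=19, L=-3
  J4: C=24, d=9, L=15
Lmax = max(-9, 3, -3, 15)
= 15


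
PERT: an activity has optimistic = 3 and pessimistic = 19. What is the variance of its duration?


σ² = ((p - o) / 6)² = (p - o)² / 36
= (19 - 3)² / 36
= 16² / 36
= 256 / 36
= 7.1111


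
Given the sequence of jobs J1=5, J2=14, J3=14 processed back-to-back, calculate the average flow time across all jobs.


Completion times:
  J1: completes at 5
  J2: completes at 19
  J3: completes at 33
Sum = 57
Average = 57/3
= 19.00


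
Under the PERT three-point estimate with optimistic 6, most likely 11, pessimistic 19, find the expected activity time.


te = (o + 4m + p) / 6
= (6 + 4×11 + 19) / 6
= (6 + 44 + 19) / 6
= 69 / 6
= 11.50


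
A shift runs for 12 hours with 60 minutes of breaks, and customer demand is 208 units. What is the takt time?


Available = 12×60 - 60 = 660 min
Takt time = 660 / 208
= 3.17 min/unit


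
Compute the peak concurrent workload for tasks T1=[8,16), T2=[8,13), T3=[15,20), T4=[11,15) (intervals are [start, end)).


Check each time point for overlaps:
  t=11: 3 tasks active (T1, T2, T4)
Max concurrent = 3


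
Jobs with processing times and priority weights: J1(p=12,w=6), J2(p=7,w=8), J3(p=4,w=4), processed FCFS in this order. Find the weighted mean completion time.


Completion times:
  J1: C=12, w×C=6×12=72
  J2: C=19, w×C=8×19=152
  J3: C=23, w×C=4×23=92
Sum w×C = 316
Sum w = 18
Weighted avg = 316/18
= 17.56


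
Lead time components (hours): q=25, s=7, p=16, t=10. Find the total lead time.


Lead time = queue + setup + processing + transit
= 25 + 7 + 16 + 10
= 58 hours


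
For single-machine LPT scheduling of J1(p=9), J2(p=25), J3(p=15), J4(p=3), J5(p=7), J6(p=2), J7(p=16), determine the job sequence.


LPT: sort by longest processing time first
  J2: p=25
  J7: p=16
  J3: p=15
  J1: p=9
  J5: p=7
  J4: p=3
  J6: p=2
Order: J2 → J7 → J3 → J1 → J5 → J4 → J6


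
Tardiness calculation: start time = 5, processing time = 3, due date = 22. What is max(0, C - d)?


Completion = start + processing = 5 + 3 = 8
Tardiness = max(0, C - d) = max(0, 8 - 22)
= max(0, -14)
= 0


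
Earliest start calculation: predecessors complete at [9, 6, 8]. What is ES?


ES = max of all predecessor completion times
Predecessors: [9, 6, 8]
ES = max(9, 6, 8)
= 9


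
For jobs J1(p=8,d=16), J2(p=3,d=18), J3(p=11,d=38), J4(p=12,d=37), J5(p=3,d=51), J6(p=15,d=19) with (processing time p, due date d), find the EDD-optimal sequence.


EDD: sort by earliest due date
  J1: d=16, p=8
  J2: d=18, p=3
  J6: d=19, p=15
  J4: d=37, p=12
  J3: d=38, p=11
  J5: d=51, p=3
Order: J1 → J2 → J6 → J4 → J3 → J5


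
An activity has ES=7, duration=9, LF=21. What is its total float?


EF = ES + duration = 7 + 9 = 16
LS = LF - duration = 21 - 9 = 12
Total Float = LF - EF = 21 - 16
(or LS - ES = 12 - 7)
= 5


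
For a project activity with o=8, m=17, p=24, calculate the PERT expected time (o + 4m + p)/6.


te = (o + 4m + p) / 6
= (8 + 4×17 + 24) / 6
= (8 + 68 + 24) / 6
= 100 / 6
= 16.67


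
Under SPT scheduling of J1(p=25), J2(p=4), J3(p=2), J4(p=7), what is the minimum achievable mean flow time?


SPT order: J3 → J2 → J4 → J1
Completion times:
  J3: C=2
  J2: C=6
  J4: C=13
  J1: C=38
Sum = 59, n = 4
Mean flow = 59/4
= 14.75


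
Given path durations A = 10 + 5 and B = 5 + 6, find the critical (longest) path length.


Path A: 10 + 5 = 15
Path B: 5 + 6 = 11
Critical path = longest = max(15, 11)
= 15 (Path A)


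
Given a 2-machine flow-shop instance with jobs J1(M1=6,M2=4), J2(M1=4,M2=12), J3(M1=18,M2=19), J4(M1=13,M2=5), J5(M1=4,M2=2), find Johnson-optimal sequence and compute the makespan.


Johnson's rule:
Group 1 (M1≤M2, sort by M1): ['J2', 'J3']
Group 2 (M1>M2, sort desc M2): ['J4', 'J1', 'J5']
Sequence: J2 → J3 → J4 → J1 → J5
Makespan calculation:
  J2: M1 done=4, M2 done=16
  J3: M1 done=22, M2 done=41
  J4: M1 done=35, M2 done=46
  J1: M1 done=41, M2 done=50
  J5: M1 done=45, M2 done=52
= Sequence: J2 → J3 → J4 → J1 → J5, Makespan: 52


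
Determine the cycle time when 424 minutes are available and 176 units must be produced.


Cycle time = available time / demand
= 424 / 176
= 2.41 min/unit


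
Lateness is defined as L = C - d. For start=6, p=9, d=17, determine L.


Completion = 6 + 9 = 15
Lateness = C - d = 15 - 17
= -2


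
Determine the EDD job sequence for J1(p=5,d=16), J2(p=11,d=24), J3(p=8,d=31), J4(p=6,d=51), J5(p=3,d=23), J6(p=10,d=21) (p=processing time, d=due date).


EDD: sort by earliest due date
  J1: d=16, p=5
  J6: d=21, p=10
  J5: d=23, p=3
  J2: d=24, p=11
  J3: d=31, p=8
  J4: d=51, p=6
Order: J1 → J6 → J5 → J2 → J3 → J4


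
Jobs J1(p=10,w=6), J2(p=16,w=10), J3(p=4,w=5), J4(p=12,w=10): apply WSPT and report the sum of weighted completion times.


WSPT order (by p/w): J3 → J4 → J2 → J1
  J3: C=4, w·C=5×4=20
  J4: C=16, w·C=10×16=160
  J2: C=32, w·C=10×32=320
  J1: C=42, w·C=6×42=252
Σ w·C = 752
= 752


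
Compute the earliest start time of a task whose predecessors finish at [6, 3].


ES = max of all predecessor completion times
Predecessors: [6, 3]
ES = max(6, 3)
= 6


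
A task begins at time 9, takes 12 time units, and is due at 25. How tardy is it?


Completion = start + processing = 9 + 12 = 21
Tardiness = max(0, C - d) = max(0, 21 - 25)
= max(0, -4)
= 0


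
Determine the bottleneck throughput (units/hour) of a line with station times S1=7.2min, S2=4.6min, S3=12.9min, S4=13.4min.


Bottleneck = longest station time
Station times: [7.2, 4.6, 12.9, 13.4]
Max = 13.4 min
Rate = 60 / 13.4
= 4.48 units/hour (bottleneck: 13.4min)


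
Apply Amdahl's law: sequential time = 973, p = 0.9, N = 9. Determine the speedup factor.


Amdahl's law: T_p = T × ((1-p) + p/N)
= 973 × ((1-0.9) + 0.9/9)
= 973 × (0.10 + 0.1000)
= 973 × 0.2000
= 194.60
Speedup = 973/194.60
= 5.00×


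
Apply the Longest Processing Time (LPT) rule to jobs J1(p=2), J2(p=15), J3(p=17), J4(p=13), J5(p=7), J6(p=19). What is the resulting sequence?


LPT: sort by longest processing time first
  J6: p=19
  J3: p=17
  J2: p=15
  J4: p=13
  J5: p=7
  J1: p=2
Order: J6 → J3 → J2 → J4 → J5 → J1


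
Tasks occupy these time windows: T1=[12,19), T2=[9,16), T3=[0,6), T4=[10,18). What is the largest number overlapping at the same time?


Check each time point for overlaps:
  t=12: 3 tasks active (T1, T2, T4)
Max concurrent = 3


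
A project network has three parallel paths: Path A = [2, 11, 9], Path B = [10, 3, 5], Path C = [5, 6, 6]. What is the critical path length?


Path A: 2 + 11 + 9 = 22
Path B: 10 + 3 + 5 = 18
Path C: 5 + 6 + 6 = 17
Critical path = longest = max(22, 18, 17)
= 22 (Path A)


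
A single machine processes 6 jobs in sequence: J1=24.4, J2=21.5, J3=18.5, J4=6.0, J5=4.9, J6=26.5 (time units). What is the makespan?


Sequential makespan: sum all processing times
= 24.4 + 21.5 + 18.5 + 6.0 + 4.9 + 26.5
= 101.8 time units


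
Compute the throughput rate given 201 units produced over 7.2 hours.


Throughput = units / time
= 201 / 7.2
= 27.9 units/hour


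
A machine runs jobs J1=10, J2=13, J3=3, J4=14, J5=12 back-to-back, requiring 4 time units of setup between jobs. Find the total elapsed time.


Makespan = Σ processing + (n-1) × setup
= (10 + 13 + 3 + 14 + 12) + (5-1)×4
= 52 + 16
= 68 time units


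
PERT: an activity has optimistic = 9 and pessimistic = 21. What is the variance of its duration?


σ² = ((p - o) / 6)² = (p - o)² / 36
= (21 - 9)² / 36
= 12² / 36
= 144 / 36
= 4.0000


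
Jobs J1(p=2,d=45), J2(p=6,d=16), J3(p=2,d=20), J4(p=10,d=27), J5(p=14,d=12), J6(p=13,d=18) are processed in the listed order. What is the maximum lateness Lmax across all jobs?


Lateness per job (L = C - d):
  J1: C=2, d=45, L=-43
  J2: C=8, d=16, L=-8
  J3: C=10, d=20, L=-10
  J4: C=20, d=27, L=-7
  J5: C=34, d=12, L=22
  J6: C=47, d=18, L=29
Lmax = max(-43, -8, -10, -7, 22, 29)
= 29


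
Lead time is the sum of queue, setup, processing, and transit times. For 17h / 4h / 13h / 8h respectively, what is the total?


Lead time = queue + setup + processing + transit
= 17 + 4 + 13 + 8
= 42 hours


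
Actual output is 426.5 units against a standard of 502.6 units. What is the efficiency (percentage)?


Efficiency = (actual / standard) × 100
= (426.5 / 502.6) × 100
= 84.9%


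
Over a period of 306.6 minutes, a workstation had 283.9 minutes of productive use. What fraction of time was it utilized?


Utilization = busy / total × 100
= 283.9 / 306.6 × 100
= 92.6%


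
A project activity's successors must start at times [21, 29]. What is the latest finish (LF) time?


LF = min of all successor start times
Successors start at: [21, 29]
LF = min(21, 29)
= 21


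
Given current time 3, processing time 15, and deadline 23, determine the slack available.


Slack = due - current_time - processing
= 23 - 3 - 15
= 5


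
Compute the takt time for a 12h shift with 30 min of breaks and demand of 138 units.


Available = 12×60 - 30 = 690 min
Takt time = 690 / 138
= 5.00 min/unit


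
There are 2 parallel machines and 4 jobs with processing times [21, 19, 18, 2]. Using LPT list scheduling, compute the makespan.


Jobs (LPT sorted): [21, 19, 18, 2]
Machines: 2
  J=21 → Machine 1 (load: 0+21=21)
  J=19 → Machine 2 (load: 0+19=19)
  J=18 → Machine 2 (load: 19+18=37)
  J=2 → Machine 1 (load: 21+2=23)
Machine loads: [23, 37]
Makespan = max = 37 time units


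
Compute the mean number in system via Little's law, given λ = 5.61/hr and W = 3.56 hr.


Little's law: L = λ × W
= 5.61 × 3.56
= 19.97


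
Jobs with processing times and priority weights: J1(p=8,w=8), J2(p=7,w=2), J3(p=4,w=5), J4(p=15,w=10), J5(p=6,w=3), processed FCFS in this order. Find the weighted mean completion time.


Completion times:
  J1: C=8, w×C=8×8=64
  J2: C=15, w×C=2×15=30
  J3: C=19, w×C=5×19=95
  J4: C=34, w×C=10×34=340
  J5: C=40, w×C=3×40=120
Sum w×C = 649
Sum w = 28
Weighted avg = 649/28
= 23.18


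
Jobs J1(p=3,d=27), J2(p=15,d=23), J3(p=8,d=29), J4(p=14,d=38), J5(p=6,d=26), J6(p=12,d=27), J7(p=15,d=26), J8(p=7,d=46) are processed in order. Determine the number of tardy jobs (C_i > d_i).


Completion vs due date:
  J1: C=3, d=27 → on time
  J2: C=18, d=23 → on time
  J3: C=26, d=29 → on time
  J4: C=40, d=38 → TARDY
  J5: C=46, d=26 → TARDY
  J6: C=58, d=27 → TARDY
  J7: C=73, d=26 → TARDY
  J8: C=80, d=46 → TARDY
Tardy jobs: J4, J5, J6, J7, J8
Count = 5


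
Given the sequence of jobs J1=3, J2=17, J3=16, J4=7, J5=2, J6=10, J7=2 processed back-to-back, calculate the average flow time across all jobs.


Completion times:
  J1: completes at 3
  J2: completes at 20
  J3: completes at 36
  J4: completes at 43
  J5: completes at 45
  J6: completes at 55
  J7: completes at 57
Sum = 259
Average = 259/7
= 37.00


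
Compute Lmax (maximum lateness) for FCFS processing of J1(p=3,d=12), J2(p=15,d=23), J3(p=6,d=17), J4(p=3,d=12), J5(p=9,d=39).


Lateness per job (L = C - d):
  J1: C=3, d=12, L=-9
  J2: C=18, d=23, L=-5
  J3: C=24, d=17, L=7
  J4: C=27, d=12, L=15
  J5: C=36, d=39, L=-3
Lmax = max(-9, -5, 7, 15, -3)
= 15


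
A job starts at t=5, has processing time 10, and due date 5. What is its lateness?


Completion = 5 + 10 = 15
Lateness = C - d = 15 - 5
= 10


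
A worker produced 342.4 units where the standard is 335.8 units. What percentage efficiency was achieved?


Efficiency = (actual / standard) × 100
= (342.4 / 335.8) × 100
= 102.0%


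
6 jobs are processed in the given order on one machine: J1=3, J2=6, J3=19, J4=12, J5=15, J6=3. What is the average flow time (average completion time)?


Completion times:
  J1: completes at 3
  J2: completes at 9
  J3: completes at 28
  J4: completes at 40
  J5: completes at 55
  J6: completes at 58
Sum = 193
Average = 193/6
= 32.17


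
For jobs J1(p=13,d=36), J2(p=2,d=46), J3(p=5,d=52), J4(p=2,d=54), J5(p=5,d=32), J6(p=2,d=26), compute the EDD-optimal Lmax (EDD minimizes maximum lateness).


EDD order: J6 → J5 → J1 → J2 → J3 → J4
Completion and lateness:
  J6: C=2, d=26, L=2-26=-24
  J5: C=7, d=32, L=7-32=-25
  J1: C=20, d=36, L=20-36=-16
  J2: C=22, d=46, L=22-46=-24
  J3: C=27, d=52, L=27-52=-25
  J4: C=29, d=54, L=29-54=-25
Lmax = max(-24, -25, -16, -24, -25, -25)
= -16


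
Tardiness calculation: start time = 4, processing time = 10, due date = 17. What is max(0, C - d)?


Completion = start + processing = 4 + 10 = 14
Tardiness = max(0, C - d) = max(0, 14 - 17)
= max(0, -3)
= 0


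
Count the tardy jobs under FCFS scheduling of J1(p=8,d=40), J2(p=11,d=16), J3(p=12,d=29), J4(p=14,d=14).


Completion vs due date:
  J1: C=8, d=40 → on time
  J2: C=19, d=16 → TARDY
  J3: C=31, d=29 → TARDY
  J4: C=45, d=14 → TARDY
Tardy jobs: J2, J3, J4
Count = 3


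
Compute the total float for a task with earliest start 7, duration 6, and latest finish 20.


EF = ES + duration = 7 + 6 = 13
LS = LF - duration = 20 - 6 = 14
Total Float = LF - EF = 20 - 13
(or LS - ES = 14 - 7)
= 7


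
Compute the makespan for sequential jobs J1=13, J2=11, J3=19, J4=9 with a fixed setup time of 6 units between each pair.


Makespan = Σ processing + (n-1) × setup
= (13 + 11 + 19 + 9) + (4-1)×6
= 52 + 18
= 70 time units


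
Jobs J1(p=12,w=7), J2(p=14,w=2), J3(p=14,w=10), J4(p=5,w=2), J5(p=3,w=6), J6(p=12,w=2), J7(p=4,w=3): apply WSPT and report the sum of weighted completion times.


WSPT order (by p/w): J5 → J7 → J3 → J1 → J4 → J6 → J2
  J5: C=3, w·C=6×3=18
  J7: C=7, w·C=3×7=21
  J3: C=21, w·C=10×21=210
  J1: C=33, w·C=7×33=231
  J4: C=38, w·C=2×38=76
  J6: C=50, w·C=2×50=100
  J2: C=64, w·C=2×64=128
Σ w·C = 784
= 784


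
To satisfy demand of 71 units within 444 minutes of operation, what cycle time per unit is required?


Cycle time = available time / demand
= 444 / 71
= 6.25 min/unit


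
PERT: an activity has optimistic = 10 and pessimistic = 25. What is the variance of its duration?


σ² = ((p - o) / 6)² = (p - o)² / 36
= (25 - 10)² / 36
= 15² / 36
= 225 / 36
= 6.2500


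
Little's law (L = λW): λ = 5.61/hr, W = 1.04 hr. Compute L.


Little's law: L = λ × W
= 5.61 × 1.04
= 5.83


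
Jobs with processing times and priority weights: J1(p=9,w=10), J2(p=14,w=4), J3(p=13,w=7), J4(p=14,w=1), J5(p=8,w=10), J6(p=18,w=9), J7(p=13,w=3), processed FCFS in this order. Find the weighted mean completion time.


Completion times:
  J1: C=9, w×C=10×9=90
  J2: C=23, w×C=4×23=92
  J3: C=36, w×C=7×36=252
  J4: C=50, w×C=1×50=50
  J5: C=58, w×C=10×58=580
  J6: C=76, w×C=9×76=684
  J7: C=89, w×C=3×89=267
Sum w×C = 2015
Sum w = 44
Weighted avg = 2015/44
= 45.80


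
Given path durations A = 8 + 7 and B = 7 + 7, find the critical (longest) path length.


Path A: 8 + 7 = 15
Path B: 7 + 7 = 14
Critical path = longest = max(15, 14)
= 15 (Path A)


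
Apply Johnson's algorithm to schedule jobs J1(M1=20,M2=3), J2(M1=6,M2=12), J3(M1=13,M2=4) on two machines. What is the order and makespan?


Johnson's rule:
Group 1 (M1≤M2, sort by M1): ['J2']
Group 2 (M1>M2, sort desc M2): ['J3', 'J1']
Sequence: J2 → J3 → J1
Makespan calculation:
  J2: M1 done=6, M2 done=18
  J3: M1 done=19, M2 done=23
  J1: M1 done=39, M2 done=42
= Sequence: J2 → J3 → J1, Makespan: 42


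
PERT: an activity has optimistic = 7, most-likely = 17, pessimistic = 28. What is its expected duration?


te = (o + 4m + p) / 6
= (7 + 4×17 + 28) / 6
= (7 + 68 + 28) / 6
= 103 / 6
= 17.17


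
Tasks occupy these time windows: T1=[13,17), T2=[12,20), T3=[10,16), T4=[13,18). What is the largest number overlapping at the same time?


Check each time point for overlaps:
  t=13: 4 tasks active (T1, T2, T3, T4)
Max concurrent = 4


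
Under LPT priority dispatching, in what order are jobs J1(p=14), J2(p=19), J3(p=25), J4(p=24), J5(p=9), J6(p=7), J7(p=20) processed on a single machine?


LPT: sort by longest processing time first
  J3: p=25
  J4: p=24
  J7: p=20
  J2: p=19
  J1: p=14
  J5: p=9
  J6: p=7
Order: J3 → J4 → J7 → J2 → J1 → J5 → J6


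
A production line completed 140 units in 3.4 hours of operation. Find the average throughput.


Throughput = units / time
= 140 / 3.4
= 41.2 units/hour


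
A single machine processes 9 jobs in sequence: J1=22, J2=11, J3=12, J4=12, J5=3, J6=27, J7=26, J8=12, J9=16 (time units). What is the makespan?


Sequential makespan: sum all processing times
= 22 + 11 + 12 + 12 + 3 + 27 + 26 + 12 + 16
= 141 time units


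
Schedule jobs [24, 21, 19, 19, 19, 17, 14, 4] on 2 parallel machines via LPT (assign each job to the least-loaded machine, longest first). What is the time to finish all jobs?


Jobs (LPT sorted): [24, 21, 19, 19, 19, 17, 14, 4]
Machines: 2
  J=24 → Machine 1 (load: 0+24=24)
  J=21 → Machine 2 (load: 0+21=21)
  J=19 → Machine 2 (load: 21+19=40)
  J=19 → Machine 1 (load: 24+19=43)
  J=19 → Machine 2 (load: 40+19=59)
  J=17 → Machine 1 (load: 43+17=60)
  J=14 → Machine 2 (load: 59+14=73)
  J=4 → Machine 1 (load: 60+4=64)
Machine loads: [64, 73]
Makespan = max = 73 time units


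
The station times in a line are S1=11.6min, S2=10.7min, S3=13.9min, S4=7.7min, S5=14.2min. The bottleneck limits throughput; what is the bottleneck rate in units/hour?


Bottleneck = longest station time
Station times: [11.6, 10.7, 13.9, 7.7, 14.2]
Max = 14.2 min
Rate = 60 / 14.2
= 4.23 units/hour (bottleneck: 14.2min)


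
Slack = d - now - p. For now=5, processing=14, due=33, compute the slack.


Slack = due - current_time - processing
= 33 - 5 - 14
= 14


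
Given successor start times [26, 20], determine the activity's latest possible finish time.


LF = min of all successor start times
Successors start at: [26, 20]
LF = min(26, 20)
= 20


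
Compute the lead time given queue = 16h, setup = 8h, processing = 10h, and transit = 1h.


Lead time = queue + setup + processing + transit
= 16 + 8 + 10 + 1
= 35 hours


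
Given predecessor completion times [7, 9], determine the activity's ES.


ES = max of all predecessor completion times
Predecessors: [7, 9]
ES = max(7, 9)
= 9


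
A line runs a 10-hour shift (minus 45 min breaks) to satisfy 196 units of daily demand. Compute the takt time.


Available = 10×60 - 45 = 555 min
Takt time = 555 / 196
= 2.83 min/unit


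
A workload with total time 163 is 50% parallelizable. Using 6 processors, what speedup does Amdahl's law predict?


Amdahl's law: T_p = T × ((1-p) + p/N)
= 163 × ((1-0.5) + 0.5/6)
= 163 × (0.50 + 0.0833)
= 163 × 0.5833
= 95.08
Speedup = 163/95.08
= 1.71×


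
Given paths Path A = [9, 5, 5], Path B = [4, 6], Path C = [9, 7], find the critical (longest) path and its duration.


Path A: 9 + 5 + 5 = 19
Path B: 4 + 6 = 10
Path C: 9 + 7 = 16
Critical path = longest = max(19, 10, 16)
= 19 (Path A)


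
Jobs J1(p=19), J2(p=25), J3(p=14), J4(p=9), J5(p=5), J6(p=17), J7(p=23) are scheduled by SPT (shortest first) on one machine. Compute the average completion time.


SPT order: J5 → J4 → J3 → J6 → J1 → J7 → J2
Completion times:
  J5: C=5
  J4: C=14
  J3: C=28
  J6: C=45
  J1: C=64
  J7: C=87
  J2: C=112
Sum = 355, n = 7
Mean flow = 355/7
= 50.71
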